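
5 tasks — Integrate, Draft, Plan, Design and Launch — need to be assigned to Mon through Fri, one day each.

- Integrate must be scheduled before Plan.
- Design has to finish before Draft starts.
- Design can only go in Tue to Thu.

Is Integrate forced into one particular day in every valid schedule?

Integrate can be Mon (e.g. Design=Tue, Launch=Mon, Draft=Wed, Plan=Tue, Integrate=Mon) or Tue (e.g. Launch -> Mon; Plan -> Wed; Integrate -> Tue; Design -> Tue; Draft -> Wed).

No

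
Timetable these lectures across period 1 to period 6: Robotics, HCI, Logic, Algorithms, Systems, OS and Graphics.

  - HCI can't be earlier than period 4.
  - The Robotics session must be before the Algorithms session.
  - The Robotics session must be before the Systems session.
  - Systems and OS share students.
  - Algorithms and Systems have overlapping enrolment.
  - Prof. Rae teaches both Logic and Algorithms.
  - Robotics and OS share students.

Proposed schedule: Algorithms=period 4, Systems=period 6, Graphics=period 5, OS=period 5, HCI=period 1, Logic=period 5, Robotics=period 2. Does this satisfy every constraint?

Systems and OS share students — holds.
Algorithms and Systems have overlapping enrolment — holds.
The Robotics session must be before the Algorithms session — holds.
HCI can't be earlier than period 4 — violated.
Prof. Rae teaches both Logic and Algorithms — holds.
Robotics and OS share students — holds.
The Robotics session must be before the Systems session — holds.

No. HCI can't be earlier than period 4 is not satisfied.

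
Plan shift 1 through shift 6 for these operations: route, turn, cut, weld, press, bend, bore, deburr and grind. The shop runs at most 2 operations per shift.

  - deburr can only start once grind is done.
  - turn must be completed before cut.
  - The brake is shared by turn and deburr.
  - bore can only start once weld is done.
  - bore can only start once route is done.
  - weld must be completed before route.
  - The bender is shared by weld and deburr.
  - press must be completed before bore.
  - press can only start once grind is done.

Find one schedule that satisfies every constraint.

deburr in shift 4; weld in shift 1; cut in shift 4; route in shift 2; bend in shift 5; grind in shift 1; bore in shift 3; turn in shift 3; press in shift 2

Checking: grind(shift 1) before press(shift 2); route(shift 2) before bore(shift 3); turn(shift 3) before cut(shift 4); press(shift 2) before bore(shift 3); weld(shift 1) before route(shift 2); weld(shift 1) before bore(shift 3); grind(shift 1) before deburr(shift 4); weld(shift 1) != deburr(shift 4); turn(shift 3) != deburr(shift 4); max 2 per shift (cap 2).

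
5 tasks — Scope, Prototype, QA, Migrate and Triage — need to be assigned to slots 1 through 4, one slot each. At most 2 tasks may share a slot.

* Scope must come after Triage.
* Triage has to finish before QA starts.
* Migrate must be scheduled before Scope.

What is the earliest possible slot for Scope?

2

Precedence pushes Scope to at least 2.
Scope at 2 is achievable: Prototype in 3, QA in 2, Migrate in 1, Scope in 2, Triage in 1.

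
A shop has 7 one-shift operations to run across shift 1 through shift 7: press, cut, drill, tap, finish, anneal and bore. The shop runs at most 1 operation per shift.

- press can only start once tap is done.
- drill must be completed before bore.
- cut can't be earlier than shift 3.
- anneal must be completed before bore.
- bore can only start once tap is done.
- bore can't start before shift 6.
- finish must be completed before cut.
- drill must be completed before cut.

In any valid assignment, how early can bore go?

Bore is available from shift 6.
bore at shift 6 is achievable: cut in shift 3, anneal in shift 5, tap in shift 4, press in shift 7, drill in shift 1, finish in shift 2, bore in shift 6.

shift 6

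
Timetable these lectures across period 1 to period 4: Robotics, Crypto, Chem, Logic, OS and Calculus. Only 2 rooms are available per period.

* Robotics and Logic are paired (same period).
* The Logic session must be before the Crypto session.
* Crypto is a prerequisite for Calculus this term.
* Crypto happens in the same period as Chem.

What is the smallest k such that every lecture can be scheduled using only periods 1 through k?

The precedence chain requires at least 3 distinct periods.
With at most 2 per period and 6 lectures, at least 3 periods are needed.
3 works (last occupied period: period 3): for example Chem -> period 2; OS -> period 3; Logic -> period 1; Calculus -> period 3; Crypto -> period 2; Robotics -> period 1.

3 periods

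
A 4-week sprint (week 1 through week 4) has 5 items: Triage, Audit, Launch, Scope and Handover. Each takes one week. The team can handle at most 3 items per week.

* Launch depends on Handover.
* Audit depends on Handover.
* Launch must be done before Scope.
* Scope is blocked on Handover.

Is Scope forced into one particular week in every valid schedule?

Scope can be week 3 (e.g. Triage in week 1, Audit in week 2, Handover in week 1, Scope in week 3, Launch in week 2) or week 4 (e.g. Scope in week 4, Launch in week 2, Handover in week 1, Audit in week 2, Triage in week 1).

No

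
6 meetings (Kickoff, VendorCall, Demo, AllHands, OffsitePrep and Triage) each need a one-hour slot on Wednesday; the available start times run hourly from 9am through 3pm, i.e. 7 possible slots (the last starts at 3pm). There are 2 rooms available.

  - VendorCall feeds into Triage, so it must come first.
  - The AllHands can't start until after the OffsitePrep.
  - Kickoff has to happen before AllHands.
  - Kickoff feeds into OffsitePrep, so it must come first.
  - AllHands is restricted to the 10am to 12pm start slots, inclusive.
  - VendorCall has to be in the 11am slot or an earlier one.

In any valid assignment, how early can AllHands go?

AllHands is available from 10am; precedence pushes AllHands to at least 11am; AllHands's own window allows nothing later than 12pm.
AllHands at 11am is achievable: Demo -> 11am; Triage -> 10am; OffsitePrep -> 10am; Kickoff -> 9am; VendorCall -> 9am; AllHands -> 11am.

11am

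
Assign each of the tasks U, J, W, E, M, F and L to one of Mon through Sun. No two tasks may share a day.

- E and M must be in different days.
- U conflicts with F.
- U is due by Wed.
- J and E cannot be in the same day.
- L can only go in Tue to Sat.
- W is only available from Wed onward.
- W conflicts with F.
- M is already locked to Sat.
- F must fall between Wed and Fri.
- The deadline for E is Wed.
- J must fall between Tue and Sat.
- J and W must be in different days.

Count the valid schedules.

20

Splitting on U: it can be Mon (10), Tue (6), Wed (4). Listing each branch's schedules as (J, W, E, M, F, L):
U=Mon: (Tue,Sun,Wed,Sat,Thu,Fri) (Tue,Sun,Wed,Sat,Fri,Thu) (Wed,Sun,Tue,Sat,Thu,Fri) (Wed,Sun,Tue,Sat,Fri,Thu) (Thu,Sun,Tue,Sat,Wed,Fri) (Thu,Sun,Tue,Sat,Fri,Wed) (Thu,Sun,Wed,Sat,Fri,Tue) (Fri,Sun,Tue,Sat,Wed,Thu) (Fri,Sun,Tue,Sat,Thu,Wed) (Fri,Sun,Wed,Sat,Thu,Tue) — 10.
U=Tue: (Wed,Sun,Mon,Sat,Thu,Fri) (Wed,Sun,Mon,Sat,Fri,Thu) (Thu,Sun,Mon,Sat,Wed,Fri) (Thu,Sun,Mon,Sat,Fri,Wed) (Fri,Sun,Mon,Sat,Wed,Thu) (Fri,Sun,Mon,Sat,Thu,Wed) — 6.
U=Wed: (Tue,Sun,Mon,Sat,Thu,Fri) (Tue,Sun,Mon,Sat,Fri,Thu) (Thu,Sun,Mon,Sat,Fri,Tue) (Fri,Sun,Mon,Sat,Thu,Tue) — 4.
Summing: 10 + 6 + 4 = 20.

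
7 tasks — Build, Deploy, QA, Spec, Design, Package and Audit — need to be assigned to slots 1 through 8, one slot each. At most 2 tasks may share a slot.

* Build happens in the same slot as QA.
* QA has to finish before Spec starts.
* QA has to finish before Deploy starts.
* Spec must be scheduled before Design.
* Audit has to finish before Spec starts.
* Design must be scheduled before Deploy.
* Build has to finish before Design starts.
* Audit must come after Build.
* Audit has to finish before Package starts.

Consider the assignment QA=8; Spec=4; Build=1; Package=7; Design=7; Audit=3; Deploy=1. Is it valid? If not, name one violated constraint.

No — it violates: QA has to finish before Deploy starts

Design must be scheduled before Deploy — violated.
QA has to finish before Spec starts — violated.
Build happens in the same slot as QA — violated.
Audit must come after Build — holds.
Spec must be scheduled before Design — holds.
Audit has to finish before Spec starts — holds.
Build has to finish before Design starts — holds.
QA has to finish before Deploy starts — violated.
Audit has to finish before Package starts — holds.
At most 2 tasks may share a slot — holds.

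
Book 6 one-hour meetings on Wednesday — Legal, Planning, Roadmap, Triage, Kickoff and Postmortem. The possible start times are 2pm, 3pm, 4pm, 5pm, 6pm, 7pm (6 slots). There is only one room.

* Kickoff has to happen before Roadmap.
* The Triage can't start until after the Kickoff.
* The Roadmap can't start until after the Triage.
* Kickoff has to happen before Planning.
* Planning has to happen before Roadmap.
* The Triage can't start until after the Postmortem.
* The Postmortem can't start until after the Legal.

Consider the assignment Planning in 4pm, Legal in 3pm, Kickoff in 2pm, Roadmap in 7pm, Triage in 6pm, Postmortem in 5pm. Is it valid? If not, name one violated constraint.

Yes

The Triage can't start until after the Kickoff — holds.
Kickoff has to happen before Planning — holds.
There is only one room — holds.
The Roadmap can't start until after the Triage — holds.
Planning has to happen before Roadmap — holds.
The Postmortem can't start until after the Legal — holds.
Kickoff has to happen before Roadmap — holds.
The Triage can't start until after the Postmortem — holds.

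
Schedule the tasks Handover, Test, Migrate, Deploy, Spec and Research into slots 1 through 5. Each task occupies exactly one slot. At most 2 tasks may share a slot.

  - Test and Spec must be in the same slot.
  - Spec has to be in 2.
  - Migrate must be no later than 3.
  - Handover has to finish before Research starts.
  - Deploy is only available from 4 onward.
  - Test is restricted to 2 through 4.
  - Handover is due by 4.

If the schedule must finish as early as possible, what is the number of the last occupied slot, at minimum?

The precedence chain requires at least 2 distinct slots.
With at most 2 per slot and 6 tasks, at least 3 slots are needed.
Deploy can't be placed before 4, so the schedule must run through at least slot 4.
4 works (last occupied slot: 4): for example Spec -> 2; Migrate -> 1; Deploy -> 4; Handover -> 1; Test -> 2; Research -> 3.

slot 4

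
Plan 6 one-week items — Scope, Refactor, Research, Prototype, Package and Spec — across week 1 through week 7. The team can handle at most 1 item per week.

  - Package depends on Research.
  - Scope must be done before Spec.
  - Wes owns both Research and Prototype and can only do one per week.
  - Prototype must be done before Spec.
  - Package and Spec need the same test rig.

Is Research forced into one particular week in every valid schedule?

Research can be week 1 (e.g. Research=week 1, Scope=week 2, Prototype=week 3, Refactor=week 6, Spec=week 4, Package=week 5) or week 2 (e.g. Spec=week 4; Scope=week 1; Research=week 2; Package=week 5; Prototype=week 3; Refactor=week 6).

No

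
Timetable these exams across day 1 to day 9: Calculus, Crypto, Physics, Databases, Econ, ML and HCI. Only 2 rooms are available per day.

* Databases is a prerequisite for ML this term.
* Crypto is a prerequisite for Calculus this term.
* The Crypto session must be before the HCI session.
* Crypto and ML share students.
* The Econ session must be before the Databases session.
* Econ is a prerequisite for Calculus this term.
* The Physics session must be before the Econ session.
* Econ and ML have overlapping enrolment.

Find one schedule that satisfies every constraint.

Databases -> day 3, Calculus -> day 3, ML -> day 4, HCI -> day 2, Econ -> day 2, Physics -> day 1, Crypto -> day 1

Checking: Econ(day 2) before Databases(day 3); Crypto(day 1) before Calculus(day 3); Physics(day 1) before Econ(day 2); Crypto(day 1) before HCI(day 2); Databases(day 3) before ML(day 4); Econ(day 2) before Calculus(day 3); Crypto(day 1) != ML(day 4); Econ(day 2) != ML(day 4); max 2 per day (cap 2).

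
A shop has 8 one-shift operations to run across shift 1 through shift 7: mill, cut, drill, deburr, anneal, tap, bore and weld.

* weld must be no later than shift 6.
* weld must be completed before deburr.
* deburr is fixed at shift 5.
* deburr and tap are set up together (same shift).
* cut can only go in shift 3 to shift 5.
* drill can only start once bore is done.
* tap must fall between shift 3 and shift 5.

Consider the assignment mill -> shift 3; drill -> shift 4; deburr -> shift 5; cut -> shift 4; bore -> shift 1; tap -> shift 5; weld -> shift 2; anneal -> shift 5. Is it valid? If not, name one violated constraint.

Yes, all constraints hold

drill can only start once bore is done — holds.
tap must fall between shift 3 and shift 5 — holds.
cut can only go in shift 3 to shift 5 — holds.
deburr and tap are set up together (same shift) — holds.
weld must be completed before deburr — holds.
weld must be no later than shift 6 — holds.
deburr is fixed at shift 5 — holds.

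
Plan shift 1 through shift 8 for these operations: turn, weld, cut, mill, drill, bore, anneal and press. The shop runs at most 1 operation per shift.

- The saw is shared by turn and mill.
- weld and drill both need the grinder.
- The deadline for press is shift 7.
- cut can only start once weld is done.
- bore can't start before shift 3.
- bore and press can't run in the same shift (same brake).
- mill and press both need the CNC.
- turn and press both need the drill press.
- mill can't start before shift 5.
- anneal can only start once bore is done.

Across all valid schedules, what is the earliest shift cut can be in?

shift 2

Precedence pushes cut to at least shift 2.
cut at shift 2 is achievable: mill in shift 5, press in shift 4, anneal in shift 6, turn in shift 7, cut in shift 2, weld in shift 1, bore in shift 3, drill in shift 8.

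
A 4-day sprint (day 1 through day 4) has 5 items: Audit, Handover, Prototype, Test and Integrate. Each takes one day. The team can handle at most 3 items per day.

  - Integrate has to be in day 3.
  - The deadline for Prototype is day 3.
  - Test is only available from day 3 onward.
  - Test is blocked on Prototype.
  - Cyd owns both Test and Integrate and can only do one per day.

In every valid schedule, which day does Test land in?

day 4

Test's window is day 3–day 4.
Integrate is fixed at day 3, and Test can't share a day with Integrate.
So Test must be day 4.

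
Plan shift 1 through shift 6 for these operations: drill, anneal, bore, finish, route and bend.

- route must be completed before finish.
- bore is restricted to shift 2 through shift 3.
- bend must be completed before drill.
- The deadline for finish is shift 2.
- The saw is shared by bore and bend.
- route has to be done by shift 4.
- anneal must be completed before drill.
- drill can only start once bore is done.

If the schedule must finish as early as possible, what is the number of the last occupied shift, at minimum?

The precedence chain requires at least 2 distinct shifts.
Propagating the time windows through the other constraints, drill can't land before shift 3, so the schedule must run through at least shift 3.
3 works (last occupied shift: shift 3): for example bore=shift 2; anneal=shift 1; drill=shift 3; bend=shift 1; route=shift 1; finish=shift 2.

3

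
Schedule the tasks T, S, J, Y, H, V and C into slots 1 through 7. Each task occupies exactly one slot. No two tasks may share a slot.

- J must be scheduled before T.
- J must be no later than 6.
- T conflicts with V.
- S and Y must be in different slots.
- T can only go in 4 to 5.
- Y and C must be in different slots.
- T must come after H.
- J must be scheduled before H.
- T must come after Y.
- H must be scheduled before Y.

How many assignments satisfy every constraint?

30

Splitting on T: it can be 4 (6), 5 (24). Listing each branch's schedules as (S, J, Y, H, V, C):
T=4: (5,1,3,2,6,7) (5,1,3,2,7,6) (6,1,3,2,5,7) (6,1,3,2,7,5) (7,1,3,2,5,6) (7,1,3,2,6,5) — 6.
T=5: (1,2,4,3,6,7) (1,2,4,3,7,6) (2,1,4,3,6,7) (2,1,4,3,7,6) (3,1,4,2,6,7) (3,1,4,2,7,6) (4,1,3,2,6,7) (4,1,3,2,7,6) (6,1,3,2,4,7) (6,1,3,2,7,4) (6,1,4,2,3,7) (6,1,4,2,7,3) (6,1,4,3,2,7) (6,1,4,3,7,2) (6,2,4,3,1,7) (6,2,4,3,7,1) (7,1,3,2,4,6) (7,1,3,2,6,4) (7,1,4,2,3,6) (7,1,4,2,6,3) (7,1,4,3,2,6) (7,1,4,3,6,2) (7,2,4,3,1,6) (7,2,4,3,6,1) — 24.
Summing: 6 + 24 = 30.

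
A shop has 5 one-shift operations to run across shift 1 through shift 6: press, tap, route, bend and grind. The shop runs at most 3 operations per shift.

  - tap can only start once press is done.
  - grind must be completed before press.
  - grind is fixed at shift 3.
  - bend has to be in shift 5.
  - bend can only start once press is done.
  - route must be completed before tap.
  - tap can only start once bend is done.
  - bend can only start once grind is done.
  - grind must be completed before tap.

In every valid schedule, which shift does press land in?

grind is fixed at shift 3 and must come before press, so press is at least shift 4.
bend is fixed at shift 5 and must come after press, so press is at most shift 4.
So press must be shift 4.

shift 4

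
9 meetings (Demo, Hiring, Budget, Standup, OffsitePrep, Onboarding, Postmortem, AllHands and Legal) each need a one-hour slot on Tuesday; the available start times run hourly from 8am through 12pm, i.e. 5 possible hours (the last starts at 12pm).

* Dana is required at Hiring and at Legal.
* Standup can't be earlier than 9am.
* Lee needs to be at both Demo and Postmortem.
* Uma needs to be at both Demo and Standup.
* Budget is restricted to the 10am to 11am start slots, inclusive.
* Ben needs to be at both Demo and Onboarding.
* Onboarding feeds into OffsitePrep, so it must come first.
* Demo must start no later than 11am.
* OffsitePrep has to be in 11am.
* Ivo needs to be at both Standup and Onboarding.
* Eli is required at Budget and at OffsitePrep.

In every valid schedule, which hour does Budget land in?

Budget's window is 10am–11am.
OffsitePrep is fixed at 11am, and Budget can't share a hour with OffsitePrep.
So Budget must be 10am.

10am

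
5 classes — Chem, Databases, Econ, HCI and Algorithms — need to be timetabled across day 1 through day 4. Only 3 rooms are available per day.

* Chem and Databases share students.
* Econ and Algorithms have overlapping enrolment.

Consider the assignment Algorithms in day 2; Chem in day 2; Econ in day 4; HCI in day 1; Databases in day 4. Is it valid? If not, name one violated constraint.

Valid

Econ and Algorithms have overlapping enrolment — holds.
Only 3 rooms are available per day — holds.
Chem and Databases share students — holds.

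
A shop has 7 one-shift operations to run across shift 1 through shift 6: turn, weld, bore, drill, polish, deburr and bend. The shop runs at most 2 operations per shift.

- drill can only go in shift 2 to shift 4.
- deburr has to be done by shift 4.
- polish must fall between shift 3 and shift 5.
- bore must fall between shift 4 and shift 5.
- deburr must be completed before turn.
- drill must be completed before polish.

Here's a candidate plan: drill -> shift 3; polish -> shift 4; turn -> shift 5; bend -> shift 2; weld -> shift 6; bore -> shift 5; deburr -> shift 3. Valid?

Yes, all constraints hold

deburr has to be done by shift 4 — holds.
bore must fall between shift 4 and shift 5 — holds.
The shop runs at most 2 operations per shift — holds.
deburr must be completed before turn — holds.
drill can only go in shift 2 to shift 4 — holds.
polish must fall between shift 3 and shift 5 — holds.
drill must be completed before polish — holds.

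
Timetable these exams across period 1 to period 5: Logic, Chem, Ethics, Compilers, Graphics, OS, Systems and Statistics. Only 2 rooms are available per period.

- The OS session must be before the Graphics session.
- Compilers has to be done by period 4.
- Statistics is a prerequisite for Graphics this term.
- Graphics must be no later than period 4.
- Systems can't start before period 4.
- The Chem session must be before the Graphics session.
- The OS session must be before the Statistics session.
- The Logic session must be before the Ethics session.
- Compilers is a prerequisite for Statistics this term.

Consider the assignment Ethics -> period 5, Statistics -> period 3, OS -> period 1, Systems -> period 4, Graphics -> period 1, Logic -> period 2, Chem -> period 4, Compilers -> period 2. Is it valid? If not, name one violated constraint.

No. The Chem session must be before the Graphics session is not satisfied.

Statistics is a prerequisite for Graphics this term — violated.
The OS session must be before the Graphics session — violated.
Compilers has to be done by period 4 — holds.
Compilers is a prerequisite for Statistics this term — holds.
Systems can't start before period 4 — holds.
The Chem session must be before the Graphics session — violated.
The OS session must be before the Statistics session — holds.
The Logic session must be before the Ethics session — holds.
Only 2 rooms are available per period — holds.
Graphics must be no later than period 4 — holds.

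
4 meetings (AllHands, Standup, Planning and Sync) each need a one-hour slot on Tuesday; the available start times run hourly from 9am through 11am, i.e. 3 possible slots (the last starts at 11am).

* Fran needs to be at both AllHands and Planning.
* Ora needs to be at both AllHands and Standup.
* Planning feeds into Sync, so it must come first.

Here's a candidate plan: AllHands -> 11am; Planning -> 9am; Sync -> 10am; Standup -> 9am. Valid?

Planning feeds into Sync, so it must come first — holds.
Fran needs to be at both AllHands and Planning — holds.
Ora needs to be at both AllHands and Standup — holds.

Valid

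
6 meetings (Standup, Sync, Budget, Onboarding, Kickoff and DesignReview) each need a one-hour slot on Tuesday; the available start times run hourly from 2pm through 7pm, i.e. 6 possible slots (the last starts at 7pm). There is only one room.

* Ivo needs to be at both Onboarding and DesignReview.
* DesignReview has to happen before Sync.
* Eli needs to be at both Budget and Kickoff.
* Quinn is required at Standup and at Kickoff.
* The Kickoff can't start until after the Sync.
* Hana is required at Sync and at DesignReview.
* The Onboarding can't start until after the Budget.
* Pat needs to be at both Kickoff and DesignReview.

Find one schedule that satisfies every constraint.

Kickoff -> 6pm; Budget -> 4pm; DesignReview -> 2pm; Standup -> 7pm; Sync -> 3pm; Onboarding -> 5pm

Checking: Budget(4pm) before Onboarding(5pm); Sync(3pm) before Kickoff(6pm); DesignReview(2pm) before Sync(3pm); Kickoff(6pm) != DesignReview(2pm); Standup(7pm) != Kickoff(6pm); Budget(4pm) != Kickoff(6pm); Onboarding(5pm) != DesignReview(2pm); Sync(3pm) != DesignReview(2pm); max 1 per slot (cap 1).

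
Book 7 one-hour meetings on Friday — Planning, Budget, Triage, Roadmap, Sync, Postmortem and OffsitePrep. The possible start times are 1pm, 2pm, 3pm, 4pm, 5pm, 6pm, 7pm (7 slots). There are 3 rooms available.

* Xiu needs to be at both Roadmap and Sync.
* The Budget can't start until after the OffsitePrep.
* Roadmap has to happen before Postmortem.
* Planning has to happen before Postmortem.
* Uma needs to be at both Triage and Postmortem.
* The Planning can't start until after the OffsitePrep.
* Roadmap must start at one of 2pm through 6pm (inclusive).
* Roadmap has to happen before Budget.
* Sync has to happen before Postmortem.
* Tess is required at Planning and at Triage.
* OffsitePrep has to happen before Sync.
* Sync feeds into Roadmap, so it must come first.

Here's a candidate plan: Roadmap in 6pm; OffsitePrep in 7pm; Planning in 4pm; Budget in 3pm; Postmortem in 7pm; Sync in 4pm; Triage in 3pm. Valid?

There are 3 rooms available — holds.
Roadmap must start at one of 2pm through 6pm (inclusive) — holds.
Tess is required at Planning and at Triage — holds.
Sync feeds into Roadmap, so it must come first — holds.
The Planning can't start until after the OffsitePrep — violated.
OffsitePrep has to happen before Sync — violated.
Roadmap has to happen before Budget — violated.
Roadmap has to happen before Postmortem — holds.
Sync has to happen before Postmortem — holds.
Xiu needs to be at both Roadmap and Sync — holds.
Planning has to happen before Postmortem — holds.
The Budget can't start until after the OffsitePrep — violated.
Uma needs to be at both Triage and Postmortem — holds.

Invalid. The Budget can't start until after the OffsitePrep.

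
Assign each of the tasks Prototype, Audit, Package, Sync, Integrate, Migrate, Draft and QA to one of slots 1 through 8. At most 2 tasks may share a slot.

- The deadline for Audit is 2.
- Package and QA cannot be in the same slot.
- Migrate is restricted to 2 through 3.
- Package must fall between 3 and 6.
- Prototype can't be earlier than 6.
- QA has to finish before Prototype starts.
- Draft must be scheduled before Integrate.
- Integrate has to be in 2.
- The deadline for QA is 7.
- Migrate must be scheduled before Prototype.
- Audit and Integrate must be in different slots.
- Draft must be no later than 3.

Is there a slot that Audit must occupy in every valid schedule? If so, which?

1

Audit's window is 1–2.
Integrate is fixed at 2, and Audit can't share a slot with Integrate.
So Audit must be 1.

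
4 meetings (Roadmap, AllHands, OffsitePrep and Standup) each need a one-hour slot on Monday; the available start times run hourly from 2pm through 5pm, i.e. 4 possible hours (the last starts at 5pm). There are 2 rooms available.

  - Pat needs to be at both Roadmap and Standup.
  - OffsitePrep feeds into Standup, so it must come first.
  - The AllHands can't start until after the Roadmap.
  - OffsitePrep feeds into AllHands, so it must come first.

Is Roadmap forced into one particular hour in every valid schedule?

No

Roadmap can be 2pm (e.g. OffsitePrep in 2pm, Standup in 3pm, Roadmap in 2pm, AllHands in 3pm) or 3pm (e.g. OffsitePrep in 2pm, Roadmap in 3pm, Standup in 4pm, AllHands in 4pm).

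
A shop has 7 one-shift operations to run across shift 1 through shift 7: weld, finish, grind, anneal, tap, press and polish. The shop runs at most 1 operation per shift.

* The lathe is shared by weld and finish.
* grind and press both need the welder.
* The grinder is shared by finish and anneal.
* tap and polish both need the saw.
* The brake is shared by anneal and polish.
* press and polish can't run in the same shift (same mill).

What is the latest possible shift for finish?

shift 7

finish at shift 7 is achievable: weld in shift 1, finish in shift 7, anneal in shift 3, press in shift 5, grind in shift 2, polish in shift 6, tap in shift 4.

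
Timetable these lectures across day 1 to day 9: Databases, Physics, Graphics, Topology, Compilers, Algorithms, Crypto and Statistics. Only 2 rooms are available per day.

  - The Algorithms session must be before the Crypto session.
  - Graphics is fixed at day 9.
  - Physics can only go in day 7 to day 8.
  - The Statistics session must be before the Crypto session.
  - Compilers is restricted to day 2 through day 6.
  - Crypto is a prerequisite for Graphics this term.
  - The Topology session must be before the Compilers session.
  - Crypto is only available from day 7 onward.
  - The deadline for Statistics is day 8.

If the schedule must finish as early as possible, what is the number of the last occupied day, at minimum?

The precedence chain requires at least 3 distinct days.
With at most 2 per day and 8 lectures, at least 4 days are needed.
Graphics can't be placed before day 9, so the schedule must run through at least day 9.
9 works (last occupied day: day 9): for example Databases=day 3, Statistics=day 1, Compilers=day 2, Graphics=day 9, Crypto=day 7, Physics=day 7, Algorithms=day 2, Topology=day 1.

day 9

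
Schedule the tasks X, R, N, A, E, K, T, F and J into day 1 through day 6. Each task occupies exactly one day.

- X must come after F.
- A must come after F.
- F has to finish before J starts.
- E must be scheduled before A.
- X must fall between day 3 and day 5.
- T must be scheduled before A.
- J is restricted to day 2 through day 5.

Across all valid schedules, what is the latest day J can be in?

day 5

J is available from day 2; J's own window allows nothing later than day 5.
J at day 5 is achievable: A in day 2, T in day 1, E in day 1, N in day 1, K in day 1, J in day 5, F in day 1, X in day 3, R in day 1.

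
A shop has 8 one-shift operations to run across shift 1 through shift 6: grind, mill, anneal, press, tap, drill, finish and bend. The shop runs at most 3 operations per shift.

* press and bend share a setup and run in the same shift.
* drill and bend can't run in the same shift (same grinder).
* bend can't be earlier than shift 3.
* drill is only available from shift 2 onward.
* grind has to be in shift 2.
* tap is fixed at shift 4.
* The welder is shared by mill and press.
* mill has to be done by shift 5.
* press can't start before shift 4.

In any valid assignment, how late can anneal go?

anneal at shift 6 is achievable: mill -> shift 1; drill -> shift 2; bend -> shift 4; grind -> shift 2; anneal -> shift 6; press -> shift 4; finish -> shift 1; tap -> shift 4.

shift 6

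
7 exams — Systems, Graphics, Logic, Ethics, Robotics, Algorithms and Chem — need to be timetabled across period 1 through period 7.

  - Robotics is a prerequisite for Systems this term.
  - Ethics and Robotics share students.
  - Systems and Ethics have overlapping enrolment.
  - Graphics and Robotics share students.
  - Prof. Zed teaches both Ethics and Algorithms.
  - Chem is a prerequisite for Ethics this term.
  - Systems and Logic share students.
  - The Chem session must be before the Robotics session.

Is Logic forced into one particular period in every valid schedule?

Logic can be period 1 (e.g. Graphics in period 1; Systems in period 3; Logic in period 1; Chem in period 1; Robotics in period 2; Ethics in period 4; Algorithms in period 1) or period 2 (e.g. Chem -> period 1, Ethics -> period 4, Logic -> period 2, Algorithms -> period 1, Graphics -> period 1, Systems -> period 3, Robotics -> period 2).

No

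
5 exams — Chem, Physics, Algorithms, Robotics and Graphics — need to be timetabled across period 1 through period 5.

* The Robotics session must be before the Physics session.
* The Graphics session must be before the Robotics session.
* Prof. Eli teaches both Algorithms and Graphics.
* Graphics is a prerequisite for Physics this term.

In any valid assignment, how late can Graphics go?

period 3

Downstream work caps Graphics at period 3.
Graphics at period 3 is achievable: Graphics -> period 3; Physics -> period 5; Chem -> period 1; Algorithms -> period 1; Robotics -> period 4.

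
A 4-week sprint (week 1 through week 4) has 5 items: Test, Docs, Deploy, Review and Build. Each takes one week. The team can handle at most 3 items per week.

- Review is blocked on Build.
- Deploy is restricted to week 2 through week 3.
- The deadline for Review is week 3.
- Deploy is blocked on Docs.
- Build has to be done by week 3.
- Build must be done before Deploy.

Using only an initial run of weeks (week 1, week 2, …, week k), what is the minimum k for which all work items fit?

The precedence chain requires at least 2 distinct weeks.
With at most 3 per week and 5 work items, at least 2 weeks are needed.
2 works (last occupied week: week 2): for example Test in week 1, Build in week 1, Deploy in week 2, Docs in week 1, Review in week 2.

2 weeks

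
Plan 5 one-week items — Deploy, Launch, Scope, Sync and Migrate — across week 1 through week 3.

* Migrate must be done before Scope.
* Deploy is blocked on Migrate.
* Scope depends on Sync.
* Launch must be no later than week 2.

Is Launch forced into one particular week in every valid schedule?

Launch can be week 1 (e.g. Deploy in week 2, Migrate in week 1, Launch in week 1, Scope in week 2, Sync in week 1) or week 2 (e.g. Deploy=week 2, Migrate=week 1, Sync=week 1, Scope=week 2, Launch=week 2).

No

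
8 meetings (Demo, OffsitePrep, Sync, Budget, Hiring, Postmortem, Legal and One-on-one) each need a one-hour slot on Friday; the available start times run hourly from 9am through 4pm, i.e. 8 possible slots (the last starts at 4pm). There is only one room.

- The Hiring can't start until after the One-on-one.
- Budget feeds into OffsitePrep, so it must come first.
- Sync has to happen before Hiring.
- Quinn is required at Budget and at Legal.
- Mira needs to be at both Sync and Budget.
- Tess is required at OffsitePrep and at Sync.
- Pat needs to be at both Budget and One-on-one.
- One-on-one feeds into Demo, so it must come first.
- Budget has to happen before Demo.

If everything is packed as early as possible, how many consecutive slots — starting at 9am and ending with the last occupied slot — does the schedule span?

8 slots

The precedence chain requires at least 2 distinct slots.
With at most 1 per slot and 8 meetings, at least 8 slots are needed.
8 works (last occupied slot: 4pm): for example One-on-one -> 10am; OffsitePrep -> 2pm; Demo -> 11am; Postmortem -> 3pm; Budget -> 9am; Hiring -> 1pm; Sync -> 12pm; Legal -> 4pm.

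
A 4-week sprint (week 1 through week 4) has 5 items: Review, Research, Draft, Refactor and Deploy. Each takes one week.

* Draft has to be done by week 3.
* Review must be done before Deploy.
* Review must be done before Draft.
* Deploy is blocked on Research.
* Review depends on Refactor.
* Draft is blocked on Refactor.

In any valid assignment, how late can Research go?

week 3

Downstream work caps Research at week 3.
Research at week 3 is achievable: Refactor in week 1, Research in week 3, Deploy in week 4, Review in week 2, Draft in week 3.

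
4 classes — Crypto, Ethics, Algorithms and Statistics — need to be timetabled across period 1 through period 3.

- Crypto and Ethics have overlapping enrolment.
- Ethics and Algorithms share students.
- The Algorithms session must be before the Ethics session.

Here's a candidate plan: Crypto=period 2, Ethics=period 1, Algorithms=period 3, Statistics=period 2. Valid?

No. The Algorithms session must be before the Ethics session is not satisfied.

The Algorithms session must be before the Ethics session — violated.
Ethics and Algorithms share students — holds.
Crypto and Ethics have overlapping enrolment — holds.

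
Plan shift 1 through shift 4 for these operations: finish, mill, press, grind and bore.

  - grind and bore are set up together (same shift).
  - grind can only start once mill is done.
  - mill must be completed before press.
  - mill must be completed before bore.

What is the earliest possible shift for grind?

Precedence pushes grind to at least shift 2.
grind at shift 2 is achievable: press -> shift 2; mill -> shift 1; bore -> shift 2; grind -> shift 2; finish -> shift 1.

shift 2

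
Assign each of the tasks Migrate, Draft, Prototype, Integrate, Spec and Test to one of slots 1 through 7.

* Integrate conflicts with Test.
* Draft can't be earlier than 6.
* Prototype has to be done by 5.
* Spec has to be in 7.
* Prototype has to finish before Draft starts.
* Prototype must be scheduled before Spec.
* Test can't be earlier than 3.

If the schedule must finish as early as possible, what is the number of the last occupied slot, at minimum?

The precedence chain requires at least 2 distinct slots.
Spec can't be placed before 7, so the schedule must run through at least slot 7.
7 works (last occupied slot: 7): for example Draft=6; Spec=7; Test=3; Migrate=1; Integrate=1; Prototype=1.

slot 7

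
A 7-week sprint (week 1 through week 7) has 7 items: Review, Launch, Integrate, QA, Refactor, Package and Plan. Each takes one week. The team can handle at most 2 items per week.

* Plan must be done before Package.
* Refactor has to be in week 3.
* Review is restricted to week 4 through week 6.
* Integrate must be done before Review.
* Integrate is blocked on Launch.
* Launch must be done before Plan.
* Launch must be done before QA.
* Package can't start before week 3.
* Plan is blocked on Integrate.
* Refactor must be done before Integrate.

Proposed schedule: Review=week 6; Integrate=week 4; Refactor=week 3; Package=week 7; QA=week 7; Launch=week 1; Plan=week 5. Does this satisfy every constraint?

Valid

Refactor has to be in week 3 — holds.
Integrate must be done before Review — holds.
Launch must be done before Plan — holds.
Plan is blocked on Integrate — holds.
Launch must be done before QA — holds.
Package can't start before week 3 — holds.
The team can handle at most 2 items per week — holds.
Plan must be done before Package — holds.
Refactor must be done before Integrate — holds.
Integrate is blocked on Launch — holds.
Review is restricted to week 4 through week 6 — holds.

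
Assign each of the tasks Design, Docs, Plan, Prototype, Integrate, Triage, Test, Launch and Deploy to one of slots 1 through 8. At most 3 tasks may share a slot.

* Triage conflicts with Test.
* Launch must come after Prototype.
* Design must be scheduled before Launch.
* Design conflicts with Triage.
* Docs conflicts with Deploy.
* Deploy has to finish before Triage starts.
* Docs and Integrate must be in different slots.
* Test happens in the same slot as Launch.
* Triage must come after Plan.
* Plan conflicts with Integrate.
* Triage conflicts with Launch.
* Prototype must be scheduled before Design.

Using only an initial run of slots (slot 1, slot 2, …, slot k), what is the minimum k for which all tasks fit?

The precedence chain requires at least 3 distinct slots.
With at most 3 per slot and 9 tasks, at least 3 slots are needed.
Could 3 slots be enough, i.e. nothing placed later than 3? No: Design must come after Prototype (at 1 or later) → {2, 3}; Triage must come after Deploy (at 1 or later) → {2, 3}; Launch must come after Design (at 2 or later) → {3}; Design must come before Launch (at 3 or earlier) → {2}; Triage can't share with Launch (3) → {2}; Triage can't share with Design (2) → nothing is left.
So 3 slots is not enough.
4 works (last occupied slot: 4): for example Integrate in 3, Test in 4, Design in 2, Plan in 1, Deploy in 1, Prototype in 1, Triage in 3, Launch in 4, Docs in 2.

4 slots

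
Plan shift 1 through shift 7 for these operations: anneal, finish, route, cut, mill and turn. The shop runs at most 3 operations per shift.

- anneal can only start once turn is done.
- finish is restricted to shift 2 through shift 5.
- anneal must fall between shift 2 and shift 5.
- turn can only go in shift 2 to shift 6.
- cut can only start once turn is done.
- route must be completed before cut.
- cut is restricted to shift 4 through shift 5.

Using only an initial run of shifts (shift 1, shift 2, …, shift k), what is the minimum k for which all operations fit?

The precedence chain requires at least 2 distinct shifts.
With at most 3 per shift and 6 operations, at least 2 shifts are needed.
cut can't be placed before shift 4, so the schedule must run through at least shift 4.
4 works (last occupied shift: shift 4): for example turn -> shift 2; anneal -> shift 3; mill -> shift 1; cut -> shift 4; finish -> shift 2; route -> shift 1.

4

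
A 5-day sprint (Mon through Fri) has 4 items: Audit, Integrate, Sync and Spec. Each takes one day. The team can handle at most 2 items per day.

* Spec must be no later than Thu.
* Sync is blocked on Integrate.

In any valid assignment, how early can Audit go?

Audit at Mon is achievable: Integrate=Tue; Audit=Mon; Sync=Wed; Spec=Mon.

Mon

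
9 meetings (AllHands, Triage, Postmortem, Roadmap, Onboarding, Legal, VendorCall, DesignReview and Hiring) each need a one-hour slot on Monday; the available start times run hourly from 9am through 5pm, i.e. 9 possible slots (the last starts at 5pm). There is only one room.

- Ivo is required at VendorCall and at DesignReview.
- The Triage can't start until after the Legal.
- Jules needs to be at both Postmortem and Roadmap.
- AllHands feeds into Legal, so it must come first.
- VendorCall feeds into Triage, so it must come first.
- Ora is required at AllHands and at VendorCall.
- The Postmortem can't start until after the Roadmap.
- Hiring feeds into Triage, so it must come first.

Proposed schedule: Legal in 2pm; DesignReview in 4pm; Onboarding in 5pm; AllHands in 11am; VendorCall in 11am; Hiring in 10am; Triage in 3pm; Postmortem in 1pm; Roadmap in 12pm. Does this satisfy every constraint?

Invalid. Ora is required at AllHands and at VendorCall.

Ivo is required at VendorCall and at DesignReview — holds.
The Triage can't start until after the Legal — holds.
There is only one room — violated.
The Postmortem can't start until after the Roadmap — holds.
AllHands feeds into Legal, so it must come first — holds.
Ora is required at AllHands and at VendorCall — violated.
VendorCall feeds into Triage, so it must come first — holds.
Hiring feeds into Triage, so it must come first — holds.
Jules needs to be at both Postmortem and Roadmap — holds.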